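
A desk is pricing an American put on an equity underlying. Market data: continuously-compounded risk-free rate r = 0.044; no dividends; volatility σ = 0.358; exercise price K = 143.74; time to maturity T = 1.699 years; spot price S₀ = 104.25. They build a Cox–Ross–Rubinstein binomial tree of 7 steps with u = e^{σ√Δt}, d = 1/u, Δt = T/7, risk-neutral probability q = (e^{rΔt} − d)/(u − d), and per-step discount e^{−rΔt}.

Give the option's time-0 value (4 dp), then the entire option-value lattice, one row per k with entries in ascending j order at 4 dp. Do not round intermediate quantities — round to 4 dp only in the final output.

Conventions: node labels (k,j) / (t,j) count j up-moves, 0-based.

price = 43.1799
tree:
43.1799
56.3466 30.2246
70.4776 42.0362 18.4149
82.3237 56.3466 27.8476 8.8572
92.2544 70.4776 40.5747 15.0183 2.5446
100.5793 82.3237 56.3466 24.8100 5.0066 0.0000
107.5582 92.2544 70.4776 39.4900 9.8508 0.0000 0.0000
113.4086 100.5793 82.3237 56.3466 19.3820 0.0000 0.0000 0.0000

Δt=0.24271  u=1.19288  d=0.83831  q=0.48630  discount=0.98938
step 7 (expiry): payoffs max(K−S,0) = 113.4086 100.5793 82.3237 56.3466 19.3820 0.0000 0.0000 0.0000
k=6: (k=6,j=0): S=36.1818, K−S=107.5582, hold=106.0313 ⇒ V=107.5582 exercise | (k=6,j=1): S=51.4856, K−S=92.2544, hold=90.7275 ⇒ V=92.2544 exercise | (k=6,j=2): S=73.2624, K−S=70.4776, hold=68.9507 ⇒ V=70.4776 exercise | (k=6,j=3): S=104.2500, K−S=39.4900, hold=37.9631 ⇒ V=39.4900 exercise | (k=6,j=4): S=148.3444, K−S=0.0000, hold=9.8508 ⇒ V=9.8508 continue | (k=6,j=5): S=211.0894, K−S=0.0000, hold=0.0000 ⇒ V=0.0000 continue | (k=6,j=6): S=300.3734, K−S=0.0000, hold=0.0000 ⇒ V=0.0000 continue
k=5: (k=5,j=0): S=43.1607, K−S=100.5793, hold=99.0524 ⇒ V=100.5793 exercise | (k=5,j=1): S=61.4163, K−S=82.3237, hold=80.7968 ⇒ V=82.3237 exercise | (k=5,j=2): S=87.3934, K−S=56.3466, hold=54.8197 ⇒ V=56.3466 exercise | (k=5,j=3): S=124.3580, K−S=19.3820, hold=24.8100 ⇒ V=24.8100 continue | (k=5,j=4): S=176.9574, K−S=0.0000, hold=5.0066 ⇒ V=5.0066 continue | (k=5,j=5): S=251.8048, K−S=0.0000, hold=0.0000 ⇒ V=0.0000 continue
k=4: (k=4,j=0): S=51.4856, K−S=92.2544, hold=90.7275 ⇒ V=92.2544 exercise | (k=4,j=1): S=73.2624, K−S=70.4776, hold=68.9507 ⇒ V=70.4776 exercise | (k=4,j=2): S=104.2500, K−S=39.4900, hold=40.5747 ⇒ V=40.5747 continue | (k=4,j=3): S=148.3444, K−S=0.0000, hold=15.0183 ⇒ V=15.0183 continue | (k=4,j=4): S=211.0894, K−S=0.0000, hold=2.5446 ⇒ V=2.5446 continue
k=3: (k=3,j=0): S=61.4163, K−S=82.3237, hold=80.7968 ⇒ V=82.3237 exercise | (k=3,j=1): S=87.3934, K−S=56.3466, hold=55.3416 ⇒ V=56.3466 exercise | (k=3,j=2): S=124.3580, K−S=19.3820, hold=27.8476 ⇒ V=27.8476 continue | (k=3,j=3): S=176.9574, K−S=0.0000, hold=8.8572 ⇒ V=8.8572 continue
k=2: (k=2,j=0): S=73.2624, K−S=70.4776, hold=68.9507 ⇒ V=70.4776 exercise | (k=2,j=1): S=104.2500, K−S=39.4900, hold=42.0362 ⇒ V=42.0362 continue | (k=2,j=2): S=148.3444, K−S=0.0000, hold=18.4149 ⇒ V=18.4149 continue
k=1: (k=1,j=0): S=87.3934, K−S=56.3466, hold=56.0448 ⇒ V=56.3466 exercise | (k=1,j=1): S=124.3580, K−S=19.3820, hold=30.2246 ⇒ V=30.2246 continue
k=0: (k=0,j=0): S=104.2500, K−S=39.4900, hold=43.1799 ⇒ V=43.1799 continue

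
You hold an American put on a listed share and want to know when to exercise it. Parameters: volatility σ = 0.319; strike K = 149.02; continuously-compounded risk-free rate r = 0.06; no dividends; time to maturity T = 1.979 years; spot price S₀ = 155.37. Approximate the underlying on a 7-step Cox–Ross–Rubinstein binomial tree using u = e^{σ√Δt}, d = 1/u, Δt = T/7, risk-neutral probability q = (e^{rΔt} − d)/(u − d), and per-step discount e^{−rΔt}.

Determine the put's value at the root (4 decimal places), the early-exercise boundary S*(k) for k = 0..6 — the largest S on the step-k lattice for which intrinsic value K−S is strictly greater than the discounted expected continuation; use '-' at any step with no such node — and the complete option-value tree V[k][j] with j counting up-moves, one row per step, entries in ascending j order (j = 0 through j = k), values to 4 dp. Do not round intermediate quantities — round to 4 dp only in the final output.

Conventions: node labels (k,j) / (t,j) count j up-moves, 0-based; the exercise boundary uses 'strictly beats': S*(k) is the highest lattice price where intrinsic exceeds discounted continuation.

params: Δt=0.28271 u=1.18485 d=0.84399 q=0.50789 e^(-rΔt)=0.98318
t_7 payoffs: 101.6256 82.4846 55.6132 17.8893 0.0000 0.0000 0.0000 0.0000
t_6: node(6,0) S=56.1552 payoff=92.8648 vs cont=90.3583 → 92.8648 [stop]  node(6,1) S=78.8344 payoff=70.1856 vs cont=67.6792 → 70.1856 [stop]  node(6,2) S=110.6729 payoff=38.3471 vs cont=35.8406 → 38.3471 [stop]  node(6,3) S=155.3700 payoff=0.0000 vs cont=8.6555 → 8.6555 [wait]  node(6,4) S=218.1187 payoff=0.0000 vs cont=0.0000 → 0.0000 [wait]  node(6,5) S=306.2096 payoff=0.0000 vs cont=0.0000 → 0.0000 [wait]  node(6,6) S=429.8774 payoff=0.0000 vs cont=0.0000 → 0.0000 [wait]  ⇒ S*(6)=110.6729
t_5: node(5,0) S=66.5354 payoff=82.4846 vs cont=79.9781 → 82.4846 [stop]  node(5,1) S=93.4068 payoff=55.6132 vs cont=53.1067 → 55.6132 [stop]  node(5,2) S=131.1307 payoff=17.8893 vs cont=22.8758 → 22.8758 [wait]  node(5,3) S=184.0899 payoff=0.0000 vs cont=4.1878 → 4.1878 [wait]  node(5,4) S=258.4377 payoff=0.0000 vs cont=0.0000 → 0.0000 [wait]  node(5,5) S=362.8121 payoff=0.0000 vs cont=0.0000 → 0.0000 [wait]  ⇒ S*(5)=93.4068
t_4: node(4,0) S=78.8344 payoff=70.1856 vs cont=67.6792 → 70.1856 [stop]  node(4,1) S=110.6729 payoff=38.3471 vs cont=38.3305 → 38.3471 [stop]  node(4,2) S=155.3700 payoff=0.0000 vs cont=13.1593 → 13.1593 [wait]  node(4,3) S=218.1187 payoff=0.0000 vs cont=2.0262 → 2.0262 [wait]  node(4,4) S=306.2096 payoff=0.0000 vs cont=0.0000 → 0.0000 [wait]  ⇒ S*(4)=110.6729
t_3: node(3,0) S=93.4068 payoff=55.6132 vs cont=53.1067 → 55.6132 [stop]  node(3,1) S=131.1307 payoff=17.8893 vs cont=25.1247 → 25.1247 [wait]  node(3,2) S=184.0899 payoff=0.0000 vs cont=7.3787 → 7.3787 [wait]  node(3,3) S=258.4377 payoff=0.0000 vs cont=0.9804 → 0.9804 [wait]  ⇒ S*(3)=93.4068
t_2: node(2,0) S=110.6729 payoff=38.3471 vs cont=39.4535 → 39.4535 [wait]  node(2,1) S=155.3700 payoff=0.0000 vs cont=15.8408 → 15.8408 [wait]  node(2,2) S=218.1187 payoff=0.0000 vs cont=4.0596 → 4.0596 [wait]  ⇒ S*(2)=-
t_1: node(1,0) S=131.1307 payoff=17.8893 vs cont=26.9990 → 26.9990 [wait]  node(1,1) S=184.0899 payoff=0.0000 vs cont=9.6915 → 9.6915 [wait]  ⇒ S*(1)=-
t_0: node(0,0) S=155.3700 payoff=0.0000 vs cont=17.9025 → 17.9025 [wait]  ⇒ S*(0)=-

price = 17.9025
boundary = - - - 93.4068 110.6729 93.4068 110.6729
tree:
17.9025
26.9990 9.6915
39.4535 15.8408 4.0596
55.6132 25.1247 7.3787 0.9804
70.1856 38.3471 13.1593 2.0262 0.0000
82.4846 55.6132 22.8758 4.1878 0.0000 0.0000
92.8648 70.1856 38.3471 8.6555 0.0000 0.0000 0.0000
101.6256 82.4846 55.6132 17.8893 0.0000 0.0000 0.0000 0.0000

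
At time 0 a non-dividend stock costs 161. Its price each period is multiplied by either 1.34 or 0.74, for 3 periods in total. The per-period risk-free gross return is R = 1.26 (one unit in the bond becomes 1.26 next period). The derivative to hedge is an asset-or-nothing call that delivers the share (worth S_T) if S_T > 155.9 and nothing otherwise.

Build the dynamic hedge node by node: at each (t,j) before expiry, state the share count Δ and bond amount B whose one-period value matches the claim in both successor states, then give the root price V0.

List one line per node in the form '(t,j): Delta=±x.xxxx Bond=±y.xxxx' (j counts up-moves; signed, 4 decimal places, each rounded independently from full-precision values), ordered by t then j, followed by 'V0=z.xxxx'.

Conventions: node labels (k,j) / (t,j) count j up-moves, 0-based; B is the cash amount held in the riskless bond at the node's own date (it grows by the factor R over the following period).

(0,0): Delta=1.1719 Bond=-30.4829
(1,0): Delta=2.0584 Bond=-144.0319
(1,1): Delta=1.0966 Bond=-22.1588
(2,0): Delta=0.0000 Bond=0.0000
(2,1): Delta=2.2333 Bond=-209.4002
(2,2): Delta=1.0000 Bond=0.0000
V0=158.1929

The replicating-portfolio and risk-neutral prices coincide; use p* = (1.26−0.74)/(1.34−0.74) = 0.8667 for the latter.
Payoffs at expiry: V(3,0)=0.0000, V(3,1)=0.0000, V(3,2)=213.9278, V(3,3)=387.3827
(2,0): S=88.1636. Δ = (V_up−V_dn)/(S_up−S_dn) = (0.0000−0.0000)/(118.1392−65.2411) = 0.0000. V = [p*·0.0000 + (1−p*)·0.0000]/1.26 = 0.0000. B = V − Δ·S = 0.0000.
(2,1): S=159.6476. Δ = (V_up−V_dn)/(S_up−S_dn) = (213.9278−0.0000)/(213.9278−118.1392) = 2.2333. V = [p*·213.9278 + (1−p*)·0.0000]/1.26 = 147.1461. B = V − Δ·S = -209.4002.
(2,2): S=289.0916. Δ = (V_up−V_dn)/(S_up−S_dn) = (387.3827−213.9278)/(387.3827−213.9278) = 1.0000. V = [p*·387.3827 + (1−p*)·213.9278]/1.26 = 289.0916. B = V − Δ·S = 0.0000.
(1,0): S=119.1400. Δ = (V_up−V_dn)/(S_up−S_dn) = (147.1461−0.0000)/(159.6476−88.1636) = 2.0584. V = [p*·147.1461 + (1−p*)·0.0000]/1.26 = 101.2116. B = V − Δ·S = -144.0319.
(1,1): S=215.7400. Δ = (V_up−V_dn)/(S_up−S_dn) = (289.0916−147.1461)/(289.0916−159.6476) = 1.0966. V = [p*·289.0916 + (1−p*)·147.1461]/1.26 = 214.4171. B = V − Δ·S = -22.1588.
(0,0): S=161.0000. Δ = (V_up−V_dn)/(S_up−S_dn) = (214.4171−101.2116)/(215.7400−119.1400) = 1.1719. V = [p*·214.4171 + (1−p*)·101.2116]/1.26 = 158.1929. B = V − Δ·S = -30.4829.
Verification: the root portfolio costs Δ(0,0)·S0 + B(0,0) = 158.1929, matching V0.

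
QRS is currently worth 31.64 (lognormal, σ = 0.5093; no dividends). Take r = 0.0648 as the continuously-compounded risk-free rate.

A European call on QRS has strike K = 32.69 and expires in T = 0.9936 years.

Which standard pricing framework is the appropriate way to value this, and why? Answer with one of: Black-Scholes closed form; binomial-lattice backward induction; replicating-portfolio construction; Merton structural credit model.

framework: Black-Scholes closed form

Key observation: the strike-32.69 call on QRS is European-exercise on a continuously-modelled lognormal underlying, so its value is a single closed-form evaluation.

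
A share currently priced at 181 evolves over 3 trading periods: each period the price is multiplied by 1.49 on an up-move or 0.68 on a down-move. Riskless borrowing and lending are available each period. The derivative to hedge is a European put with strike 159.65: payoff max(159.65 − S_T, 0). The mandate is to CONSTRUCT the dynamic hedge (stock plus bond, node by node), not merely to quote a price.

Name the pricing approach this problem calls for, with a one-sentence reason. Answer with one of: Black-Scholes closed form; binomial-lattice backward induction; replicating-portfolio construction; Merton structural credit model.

framework: replicating-portfolio construction

Key observation: a price alone would not answer the question — the per-node share/bond construction on the spot-181, 1.49/0.68 tree is required, and only the replicating-portfolio method yields it.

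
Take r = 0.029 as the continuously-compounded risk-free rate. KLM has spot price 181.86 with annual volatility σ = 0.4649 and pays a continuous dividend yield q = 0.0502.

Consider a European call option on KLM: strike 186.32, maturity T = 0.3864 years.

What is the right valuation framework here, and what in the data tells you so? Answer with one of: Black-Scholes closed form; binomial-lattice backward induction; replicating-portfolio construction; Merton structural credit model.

Key observation: the instrument is a plain European call (strike 186.32) on a lognormal asset; the exact continuous-time formula applies directly.

framework: Black-Scholes closed form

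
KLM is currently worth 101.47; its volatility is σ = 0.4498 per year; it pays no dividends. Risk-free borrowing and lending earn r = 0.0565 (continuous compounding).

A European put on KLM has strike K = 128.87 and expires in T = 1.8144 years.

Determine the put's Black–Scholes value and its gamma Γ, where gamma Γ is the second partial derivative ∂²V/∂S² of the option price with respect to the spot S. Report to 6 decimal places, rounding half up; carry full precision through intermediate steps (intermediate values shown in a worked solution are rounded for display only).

price = 33.979411
Γ = 0.006470

σ√T = 0.4498·√1.8144 = 0.605879
d₁ = (ln(S/K) + (r+σ²/2)T) / (σ√T) = (ln(101.47/128.87) + (0.0565+0.4498²/2)·1.8144) / 0.605879 = (-0.239041 + 0.286058) / 0.605879 = 0.077602
d₂ = d₁ − σ√T = 0.077602 − 0.605879 = -0.528277
e^{−rT} = 0.902566
N(−d₁) = 0.469072,  N(−d₂) = 0.701347
Put price V = K·e^{−rT}·N(−d₂) − S·N(−d₁) = 81.576183 − 47.596772 = 33.979411
φ(d₁) = (1/√(2π))·e^{−d₁²/2} = 0.397743
Γ = φ(d₁) / (S·σ·√T) = 0.006470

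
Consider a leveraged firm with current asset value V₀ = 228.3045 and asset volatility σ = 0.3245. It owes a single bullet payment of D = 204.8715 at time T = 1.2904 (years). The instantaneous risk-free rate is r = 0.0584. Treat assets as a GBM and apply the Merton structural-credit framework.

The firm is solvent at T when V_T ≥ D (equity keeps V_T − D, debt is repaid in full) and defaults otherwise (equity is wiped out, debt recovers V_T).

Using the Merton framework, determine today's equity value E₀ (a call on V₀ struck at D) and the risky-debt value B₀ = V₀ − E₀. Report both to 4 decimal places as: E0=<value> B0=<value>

With assets at 228.3045 and a single debt payment of 204.8715 at 1.2904 years:
d₁ = [ln(V₀/D) + (r + σ²/2)T] / (σ√T)
   = [ln(228.3045/204.8715) + (0.0584 + 0.5·0.3245²)·1.2904] / (0.3245·√1.2904)
   = [0.108297 + 0.143299] / 0.368618 = 0.682539
d₂ = d₁ − σ√T = 0.682539 − 0.368618 = 0.313921
N(d₁) = 0.752551,  N(d₂) = 0.623209,  e^(−rT) = 0.927410
E₀ = V₀·N(d₁) − D·e^(−rT)·N(d₂)
   = 228.3045·0.752551 − 204.8715·0.927410·0.623209 = 53.401034
B₀ = V₀ − E₀ = 228.3045 − 53.401034 = 174.903466

E0=53.4010 B0=174.9035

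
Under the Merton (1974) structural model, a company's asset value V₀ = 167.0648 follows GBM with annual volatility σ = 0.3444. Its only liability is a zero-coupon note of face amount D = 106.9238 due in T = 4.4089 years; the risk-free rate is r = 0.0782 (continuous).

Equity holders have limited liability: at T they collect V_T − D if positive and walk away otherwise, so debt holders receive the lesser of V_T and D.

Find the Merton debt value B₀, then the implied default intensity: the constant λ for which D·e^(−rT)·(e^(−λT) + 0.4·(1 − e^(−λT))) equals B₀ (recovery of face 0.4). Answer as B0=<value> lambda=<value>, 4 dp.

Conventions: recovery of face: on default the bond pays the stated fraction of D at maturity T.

B0=70.3286 lambda=0.0288

Work the structural quantities from V₀ = 167.0648 against face 106.9238:
d₁ = [ln(V₀/D) + (r + σ²/2)T] / (σ√T)
   = [ln(167.0648/106.9238) + (0.0782 + 0.5·0.3444²)·4.4089] / (0.3444·√4.4089)
   = [0.446265 + 0.606249] / 0.723150 = 1.455458
d₂ = d₁ − σ√T = 1.455458 − 0.723150 = 0.732308
N(d₁) = 0.927229,  N(d₂) = 0.768010,  e^(−rT) = 0.708379
E₀ = V₀·N(d₁) − D·e^(−rT)·N(d₂)
   = 167.0648·0.927229 − 106.9238·0.708379·0.768010 = 96.736246
B₀ = V₀ − E₀ = 167.0648 − 96.736246 = 70.328554
e^(−λT) = (B₀·e^(rT)/D − 0.4)/(1 − 0.4) = (70.3286·1.411674/106.9238 − 0.4)/0.6 = 0.88086891
λ = −ln(0.88086891)/4.4089 = 0.028771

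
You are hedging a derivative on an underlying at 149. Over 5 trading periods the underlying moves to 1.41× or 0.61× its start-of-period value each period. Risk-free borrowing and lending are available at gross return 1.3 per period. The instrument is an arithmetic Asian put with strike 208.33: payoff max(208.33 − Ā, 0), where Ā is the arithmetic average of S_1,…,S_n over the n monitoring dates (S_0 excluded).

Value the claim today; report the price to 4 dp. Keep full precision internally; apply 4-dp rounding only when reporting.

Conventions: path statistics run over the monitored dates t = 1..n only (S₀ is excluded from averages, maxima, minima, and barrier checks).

Under the martingale measure an up-move has probability p* = 0.8625; value the claim as the probability-weighted average of per-path payoffs, discounted 5 periods at R = 1.3.
Enumerate all 2^5 = 32 price paths (U = up ×1.41, D = down ×0.61); each path with k up-moves has probability p*^k·(1−p*)^(5−k).
DDDDD: Ā=42.6736, payoff=165.6564, prob=0.000049
UDDDD: Ā=98.6389, payoff=109.6911, prob=0.000308
DUDDD: Ā=74.7989, payoff=133.5311, prob=0.000308
UUDDD: Ā=172.8958, payoff=35.4342, prob=0.001934
DDUDD: Ā=60.2565, payoff=148.0735, prob=0.000308
UDUDD: Ā=139.2814, payoff=69.0486, prob=0.001934
DUUDD: Ā=115.4414, payoff=92.8886, prob=0.001934
UUUDD: Ā=266.8401, payoff=0.0000, prob=0.012131
DDDUD: Ā=51.3856, payoff=156.9444, prob=0.000308
UDDUD: Ā=118.7767, payoff=89.5533, prob=0.001934
DUDUD: Ā=94.9367, payoff=113.3933, prob=0.001934
UUDUD: Ā=219.4438, payoff=0.0000, prob=0.012131
DDUUD: Ā=80.3943, payoff=127.9357, prob=0.001934
UDUUD: Ā=185.8294, payoff=22.5006, prob=0.012131
DUUUD: Ā=161.9894, payoff=46.3406, prob=0.012131
UUUUD: Ā=374.4344, payoff=0.0000, prob=0.076092
DDDDU: Ā=45.9744, payoff=162.3556, prob=0.000308
UDDDU: Ā=106.2687, payoff=102.0613, prob=0.001934
DUDDU: Ā=82.4287, payoff=125.9013, prob=0.001934
UUDDU: Ā=190.5320, payoff=17.7980, prob=0.012131
DDUDU: Ā=67.8863, payoff=140.4437, prob=0.001934
UDUDU: Ā=156.9176, payoff=51.4124, prob=0.012131
DUUDU: Ā=133.0776, payoff=75.2524, prob=0.012131
UUUDU: Ā=307.6056, payoff=0.0000, prob=0.076092
DDDUU: Ā=59.0155, payoff=149.3145, prob=0.001934
UDDUU: Ā=136.4128, payoff=71.9172, prob=0.012131
DUDUU: Ā=112.5728, payoff=95.7572, prob=0.012131
UUDUU: Ā=260.2093, payoff=0.0000, prob=0.076092
DDUUU: Ā=98.0304, payoff=110.2996, prob=0.012131
UDUUU: Ā=226.5949, payoff=0.0000, prob=0.076092
DUUUU: Ā=202.7549, payoff=5.5751, prob=0.076092
UUUUU: Ā=468.6630, payoff=0.0000, prob=0.477304
Price = Σ prob·payoff / R^5 = 8.633713 / 3.712930 = 2.3253

price = 2.3253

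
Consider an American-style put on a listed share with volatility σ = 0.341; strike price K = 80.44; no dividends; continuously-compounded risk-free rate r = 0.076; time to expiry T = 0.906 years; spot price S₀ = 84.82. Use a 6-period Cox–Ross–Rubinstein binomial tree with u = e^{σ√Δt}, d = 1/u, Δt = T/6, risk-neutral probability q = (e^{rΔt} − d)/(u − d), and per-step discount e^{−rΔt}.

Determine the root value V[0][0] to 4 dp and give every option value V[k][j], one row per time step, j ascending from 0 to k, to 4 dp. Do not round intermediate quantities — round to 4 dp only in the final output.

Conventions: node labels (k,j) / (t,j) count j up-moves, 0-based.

Δt=0.15100  u=1.14169  d=0.87590  q=0.51035  discount=0.98859
step 6 (expiry): payoffs max(K−S,0) = 42.1388 30.5162 15.3667 0.0000 0.0000 0.0000 0.0000
k=5: (k=5,j=0): S=43.7281, K−S=36.7119, hold=35.7941 ⇒ V=36.7119 exercise | (k=5,j=1): S=56.9975, K−S=23.4425, hold=22.5247 ⇒ V=23.4425 exercise | (k=5,j=2): S=74.2935, K−S=6.1465, hold=7.4385 ⇒ V=7.4385 continue | (k=5,j=3): S=96.8380, K−S=0.0000, hold=0.0000 ⇒ V=0.0000 continue | (k=5,j=4): S=126.2237, K−S=0.0000, hold=0.0000 ⇒ V=0.0000 continue | (k=5,j=5): S=164.5266, K−S=0.0000, hold=0.0000 ⇒ V=0.0000 continue
k=4: (k=4,j=0): S=49.9238, K−S=30.5162, hold=29.5983 ⇒ V=30.5162 exercise | (k=4,j=1): S=65.0733, K−S=15.3667, hold=15.1006 ⇒ V=15.3667 exercise | (k=4,j=2): S=84.8200, K−S=0.0000, hold=3.6007 ⇒ V=3.6007 continue | (k=4,j=3): S=110.5588, K−S=0.0000, hold=0.0000 ⇒ V=0.0000 continue | (k=4,j=4): S=144.1082, K−S=0.0000, hold=0.0000 ⇒ V=0.0000 continue
k=3: (k=3,j=0): S=56.9975, K−S=23.4425, hold=22.5247 ⇒ V=23.4425 exercise | (k=3,j=1): S=74.2935, K−S=6.1465, hold=9.2551 ⇒ V=9.2551 continue | (k=3,j=2): S=96.8380, K−S=0.0000, hold=1.7430 ⇒ V=1.7430 continue | (k=3,j=3): S=126.2237, K−S=0.0000, hold=0.0000 ⇒ V=0.0000 continue
k=2: (k=2,j=0): S=65.0733, K−S=15.3667, hold=16.0172 ⇒ V=16.0172 continue | (k=2,j=1): S=84.8200, K−S=0.0000, hold=5.3595 ⇒ V=5.3595 continue | (k=2,j=2): S=110.5588, K−S=0.0000, hold=0.8437 ⇒ V=0.8437 continue
k=1: (k=1,j=0): S=74.2935, K−S=6.1465, hold=10.4574 ⇒ V=10.4574 continue | (k=1,j=1): S=96.8380, K−S=0.0000, hold=3.0200 ⇒ V=3.0200 continue
k=0: (k=0,j=0): S=84.8200, K−S=0.0000, hold=6.5857 ⇒ V=6.5857 continue

price = 6.5857
tree:
6.5857
10.4574 3.0200
16.0172 5.3595 0.8437
23.4425 9.2551 1.7430 0.0000
30.5162 15.3667 3.6007 0.0000 0.0000
36.7119 23.4425 7.4385 0.0000 0.0000 0.0000
42.1388 30.5162 15.3667 0.0000 0.0000 0.0000 0.0000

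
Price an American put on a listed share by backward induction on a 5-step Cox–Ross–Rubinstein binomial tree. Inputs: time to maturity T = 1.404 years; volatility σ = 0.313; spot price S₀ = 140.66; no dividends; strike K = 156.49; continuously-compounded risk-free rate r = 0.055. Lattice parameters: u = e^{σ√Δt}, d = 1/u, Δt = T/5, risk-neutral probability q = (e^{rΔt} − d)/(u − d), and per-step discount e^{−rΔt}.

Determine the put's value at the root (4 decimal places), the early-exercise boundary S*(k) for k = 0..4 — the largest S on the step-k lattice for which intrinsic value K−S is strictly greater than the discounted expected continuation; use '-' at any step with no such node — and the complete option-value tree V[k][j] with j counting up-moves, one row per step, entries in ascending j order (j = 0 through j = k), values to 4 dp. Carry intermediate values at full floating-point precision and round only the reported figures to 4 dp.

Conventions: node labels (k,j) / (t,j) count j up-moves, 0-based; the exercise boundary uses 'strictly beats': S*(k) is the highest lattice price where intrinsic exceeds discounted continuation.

price = 25.1945
boundary = - - 100.9499 119.1621 100.9499
tree:
25.1945
38.2926 13.1490
55.5401 22.5886 4.3137
70.9688 37.3279 8.8561 0.0000
84.0395 55.5401 18.1818 0.0000 0.0000
95.1125 70.9688 37.3279 0.0000 0.0000 0.0000

params: Δt=0.28080 u=1.18041 d=0.84716 q=0.50533 e^(-rΔt)=0.98467
t_5 payoffs: 95.1125 70.9688 37.3279 0.0000 0.0000 0.0000
t_4: node(4,0) S=72.4505 payoff=84.0395 vs cont=81.6412 → 84.0395 [stop]  node(4,1) S=100.9499 payoff=55.5401 vs cont=53.1418 → 55.5401 [stop]  node(4,2) S=140.6600 payoff=15.8300 vs cont=18.1818 → 18.1818 [wait]  node(4,3) S=195.9906 payoff=0.0000 vs cont=0.0000 → 0.0000 [wait]  node(4,4) S=273.0862 payoff=0.0000 vs cont=0.0000 → 0.0000 [wait]  ⇒ S*(4)=100.9499
t_3: node(3,0) S=85.5212 payoff=70.9688 vs cont=68.5705 → 70.9688 [stop]  node(3,1) S=119.1621 payoff=37.3279 vs cont=36.0998 → 37.3279 [stop]  node(3,2) S=166.0362 payoff=0.0000 vs cont=8.8561 → 8.8561 [wait]  node(3,3) S=231.3489 payoff=0.0000 vs cont=0.0000 → 0.0000 [wait]  ⇒ S*(3)=119.1621
t_2: node(2,0) S=100.9499 payoff=55.5401 vs cont=53.1418 → 55.5401 [stop]  node(2,1) S=140.6600 payoff=15.8300 vs cont=22.5886 → 22.5886 [wait]  node(2,2) S=195.9906 payoff=0.0000 vs cont=4.3137 → 4.3137 [wait]  ⇒ S*(2)=100.9499
t_1: node(1,0) S=119.1621 payoff=37.3279 vs cont=38.2926 → 38.2926 [wait]  node(1,1) S=166.0362 payoff=0.0000 vs cont=13.1490 → 13.1490 [wait]  ⇒ S*(1)=-
t_0: node(0,0) S=140.6600 payoff=15.8300 vs cont=25.1945 → 25.1945 [wait]  ⇒ S*(0)=-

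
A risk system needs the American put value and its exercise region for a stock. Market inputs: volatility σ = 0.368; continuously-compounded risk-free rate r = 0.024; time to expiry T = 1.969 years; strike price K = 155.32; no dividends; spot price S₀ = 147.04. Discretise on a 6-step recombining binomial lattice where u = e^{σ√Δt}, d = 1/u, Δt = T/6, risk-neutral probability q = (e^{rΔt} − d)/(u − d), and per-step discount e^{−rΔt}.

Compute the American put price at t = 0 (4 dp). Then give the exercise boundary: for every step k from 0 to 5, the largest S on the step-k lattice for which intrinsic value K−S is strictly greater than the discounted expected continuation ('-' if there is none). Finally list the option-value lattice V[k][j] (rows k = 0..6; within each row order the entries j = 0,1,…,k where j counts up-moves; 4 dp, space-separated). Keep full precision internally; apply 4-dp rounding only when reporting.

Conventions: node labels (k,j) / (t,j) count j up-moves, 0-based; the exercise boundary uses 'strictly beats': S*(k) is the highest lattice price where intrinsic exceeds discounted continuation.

Δt=0.32817  u=1.23468  d=0.80993  q=0.46611  discount=0.99215
step 6 (expiry): payoffs max(K−S,0) = 113.8142 92.0471 58.8646 8.2800 0.0000 0.0000 0.0000
step 5: (k=5,j=0): S=51.2464, K−S=104.0736, hold=102.8551 ⇒ V=104.0736 exercise | (k=5,j=1): S=78.1218, K−S=77.1982, hold=75.9797 ⇒ V=77.1982 exercise | (k=5,j=2): S=119.0916, K−S=36.2284, hold=35.0099 ⇒ V=36.2284 exercise | (k=5,j=3): S=181.5474, K−S=0.0000, hold=4.3860 ⇒ V=4.3860 continue | (k=5,j=4): S=276.7571, K−S=0.0000, hold=0.0000 ⇒ V=0.0000 continue | (k=5,j=5): S=421.8982, K−S=0.0000, hold=0.0000 ⇒ V=0.0000 continue  boundary S*=119.0916
step 4: (k=4,j=0): S=63.2729, K−S=92.0471, hold=90.8286 ⇒ V=92.0471 exercise | (k=4,j=1): S=96.4554, K−S=58.8646, hold=57.6461 ⇒ V=58.8646 exercise | (k=4,j=2): S=147.0400, K−S=8.2800, hold=21.2186 ⇒ V=21.2186 continue | (k=4,j=3): S=224.1529, K−S=0.0000, hold=2.3233 ⇒ V=2.3233 continue | (k=4,j=4): S=341.7065, K−S=0.0000, hold=0.0000 ⇒ V=0.0000 continue  boundary S*=96.4554
step 3: (k=3,j=0): S=78.1218, K−S=77.1982, hold=75.9797 ⇒ V=77.1982 exercise | (k=3,j=1): S=119.0916, K−S=36.2284, hold=40.9934 ⇒ V=40.9934 continue | (k=3,j=2): S=181.5474, K−S=0.0000, hold=12.3140 ⇒ V=12.3140 continue | (k=3,j=3): S=276.7571, K−S=0.0000, hold=1.2306 ⇒ V=1.2306 continue  boundary S*=78.1218
step 2: (k=2,j=0): S=96.4554, K−S=58.8646, hold=59.8497 ⇒ V=59.8497 continue | (k=2,j=1): S=147.0400, K−S=8.2800, hold=27.4090 ⇒ V=27.4090 continue | (k=2,j=2): S=224.1529, K−S=0.0000, hold=7.0919 ⇒ V=7.0919 continue  boundary S*=-
step 1: (k=1,j=0): S=119.0916, K−S=36.2284, hold=44.3779 ⇒ V=44.3779 continue | (k=1,j=1): S=181.5474, K−S=0.0000, hold=17.7983 ⇒ V=17.7983 continue  boundary S*=-
step 0: (k=0,j=0): S=147.0400, K−S=8.2800, hold=31.7380 ⇒ V=31.7380 continue  boundary S*=-

price = 31.7380
boundary = - - - 78.1218 96.4554 119.0916
tree:
31.7380
44.3779 17.7983
59.8497 27.4090 7.0919
77.1982 40.9934 12.3140 1.2306
92.0471 58.8646 21.2186 2.3233 0.0000
104.0736 77.1982 36.2284 4.3860 0.0000 0.0000
113.8142 92.0471 58.8646 8.2800 0.0000 0.0000 0.0000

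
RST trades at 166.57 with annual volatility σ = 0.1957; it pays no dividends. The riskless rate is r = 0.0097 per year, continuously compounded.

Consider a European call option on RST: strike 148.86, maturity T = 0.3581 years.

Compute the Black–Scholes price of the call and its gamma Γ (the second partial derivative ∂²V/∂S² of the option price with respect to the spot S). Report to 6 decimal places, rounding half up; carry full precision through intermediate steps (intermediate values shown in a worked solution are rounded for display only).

σ√T = 0.1957·√0.3581 = 0.117110
d₁ = (ln(S/K) + (r+σ²/2)T) / (σ√T) = (ln(166.57/148.86) + (0.0097+0.1957²/2)·0.3581) / 0.117110 = (0.112409 + 0.010331) / 0.117110 = 1.048079
d₂ = d₁ − σ√T = 1.048079 − 0.117110 = 0.930970
e^{−rT} = 0.996532
N(d₁) = 0.852699,  N(d₂) = 0.824065
Call price V = S·N(d₁) − K·e^{−rT}·N(d₂) = 142.034068 − 122.245004 = 19.789064
φ(d₁) = (1/√(2π))·e^{−d₁²/2} = 0.230346
Γ = φ(d₁) / (S·σ·√T) = 0.011808

price = 19.789064
Γ = 0.011808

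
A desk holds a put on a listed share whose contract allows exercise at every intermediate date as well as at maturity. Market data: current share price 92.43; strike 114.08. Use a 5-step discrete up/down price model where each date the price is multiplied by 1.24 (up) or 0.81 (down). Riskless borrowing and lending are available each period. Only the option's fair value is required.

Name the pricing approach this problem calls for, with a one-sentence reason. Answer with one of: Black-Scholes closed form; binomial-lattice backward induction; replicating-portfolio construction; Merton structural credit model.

Key observation: with exercise allowed before expiry on a discrete up/down model (5 steps from spot 92.43), the strike-114.08 put's value must be rolled back through the tree testing early exercise at each node.

framework: binomial-lattice backward induction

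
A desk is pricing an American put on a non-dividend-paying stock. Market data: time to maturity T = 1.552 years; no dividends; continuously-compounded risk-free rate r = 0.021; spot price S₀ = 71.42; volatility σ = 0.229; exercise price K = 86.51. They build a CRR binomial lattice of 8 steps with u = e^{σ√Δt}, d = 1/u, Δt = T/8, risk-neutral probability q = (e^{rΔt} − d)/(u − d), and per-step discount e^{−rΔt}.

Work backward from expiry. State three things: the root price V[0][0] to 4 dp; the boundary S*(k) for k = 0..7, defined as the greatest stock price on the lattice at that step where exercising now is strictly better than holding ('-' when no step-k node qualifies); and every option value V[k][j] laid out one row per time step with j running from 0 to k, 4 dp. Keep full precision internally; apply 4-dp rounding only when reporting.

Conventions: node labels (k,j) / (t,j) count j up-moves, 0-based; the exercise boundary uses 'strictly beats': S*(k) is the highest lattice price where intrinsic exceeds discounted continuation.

Δt=0.19400  u=1.10613  d=0.90406  q=0.49501  discount=0.99593
step 8 (expiry): payoffs max(K−S,0) = 54.6400 47.5165 38.8009 28.1372 15.0900 0.0000 0.0000 0.0000 0.0000
step 7: (k=7,j=0): S=35.2523, K−S=51.2577, hold=50.9060 ⇒ V=51.2577 exercise | (k=7,j=1): S=43.1317, K−S=43.3783, hold=43.0266 ⇒ V=43.3783 exercise | (k=7,j=2): S=52.7723, K−S=33.7377, hold=33.3860 ⇒ V=33.7377 exercise | (k=7,j=3): S=64.5677, K−S=21.9423, hold=21.5906 ⇒ V=21.9423 exercise | (k=7,j=4): S=78.9995, K−S=7.5105, hold=7.5894 ⇒ V=7.5894 continue | (k=7,j=5): S=96.6571, K−S=0.0000, hold=0.0000 ⇒ V=0.0000 continue | (k=7,j=6): S=118.2615, K−S=0.0000, hold=0.0000 ⇒ V=0.0000 continue | (k=7,j=7): S=144.6947, K−S=0.0000, hold=0.0000 ⇒ V=0.0000 continue  boundary S*=64.5677
step 6: (k=6,j=0): S=38.9935, K−S=47.5165, hold=47.1648 ⇒ V=47.5165 exercise | (k=6,j=1): S=47.7091, K−S=38.8009, hold=38.4492 ⇒ V=38.8009 exercise | (k=6,j=2): S=58.3728, K−S=28.1372, hold=27.7855 ⇒ V=28.1372 exercise | (k=6,j=3): S=71.4200, K−S=15.0900, hold=14.7772 ⇒ V=15.0900 exercise | (k=6,j=4): S=87.3835, K−S=0.0000, hold=3.8170 ⇒ V=3.8170 continue | (k=6,j=5): S=106.9150, K−S=0.0000, hold=0.0000 ⇒ V=0.0000 continue | (k=6,j=6): S=130.8121, K−S=0.0000, hold=0.0000 ⇒ V=0.0000 continue  boundary S*=71.4200
step 5: (k=5,j=0): S=43.1317, K−S=43.3783, hold=43.0266 ⇒ V=43.3783 exercise | (k=5,j=1): S=52.7723, K−S=33.7377, hold=33.3860 ⇒ V=33.7377 exercise | (k=5,j=2): S=64.5677, K−S=21.9423, hold=21.5906 ⇒ V=21.9423 exercise | (k=5,j=3): S=78.9995, K−S=7.5105, hold=9.4711 ⇒ V=9.4711 continue | (k=5,j=4): S=96.6571, K−S=0.0000, hold=1.9197 ⇒ V=1.9197 continue | (k=5,j=5): S=118.2615, K−S=0.0000, hold=0.0000 ⇒ V=0.0000 continue  boundary S*=64.5677
step 4: (k=4,j=0): S=47.7091, K−S=38.8009, hold=38.4492 ⇒ V=38.8009 exercise | (k=4,j=1): S=58.3728, K−S=28.1372, hold=27.7855 ⇒ V=28.1372 exercise | (k=4,j=2): S=71.4200, K−S=15.0900, hold=15.7049 ⇒ V=15.7049 continue | (k=4,j=3): S=87.3835, K−S=0.0000, hold=5.7098 ⇒ V=5.7098 continue | (k=4,j=4): S=106.9150, K−S=0.0000, hold=0.9655 ⇒ V=0.9655 continue  boundary S*=58.3728
step 3: (k=3,j=0): S=52.7723, K−S=33.7377, hold=33.3860 ⇒ V=33.7377 exercise | (k=3,j=1): S=64.5677, K−S=21.9423, hold=21.8937 ⇒ V=21.9423 exercise | (k=3,j=2): S=78.9995, K−S=7.5105, hold=10.7135 ⇒ V=10.7135 continue | (k=3,j=3): S=96.6571, K−S=0.0000, hold=3.3477 ⇒ V=3.3477 continue  boundary S*=64.5677
step 2: (k=2,j=0): S=58.3728, K−S=28.1372, hold=27.7855 ⇒ V=28.1372 exercise | (k=2,j=1): S=71.4200, K−S=15.0900, hold=16.3174 ⇒ V=16.3174 continue | (k=2,j=2): S=87.3835, K−S=0.0000, hold=7.0386 ⇒ V=7.0386 continue  boundary S*=58.3728
step 1: (k=1,j=0): S=64.5677, K−S=21.9423, hold=22.1957 ⇒ V=22.1957 continue | (k=1,j=1): S=78.9995, K−S=7.5105, hold=11.6766 ⇒ V=11.6766 continue  boundary S*=-
step 0: (k=0,j=0): S=71.4200, K−S=15.0900, hold=16.9196 ⇒ V=16.9196 continue  boundary S*=-

price = 16.9196
boundary = - - 58.3728 64.5677 58.3728 64.5677 71.4200 64.5677
tree:
16.9196
22.1957 11.6766
28.1372 16.3174 7.0386
33.7377 21.9423 10.7135 3.3477
38.8009 28.1372 15.7049 5.7098 0.9655
43.3783 33.7377 21.9423 9.4711 1.9197 0.0000
47.5165 38.8009 28.1372 15.0900 3.8170 0.0000 0.0000
51.2577 43.3783 33.7377 21.9423 7.5894 0.0000 0.0000 0.0000
54.6400 47.5165 38.8009 28.1372 15.0900 0.0000 0.0000 0.0000 0.0000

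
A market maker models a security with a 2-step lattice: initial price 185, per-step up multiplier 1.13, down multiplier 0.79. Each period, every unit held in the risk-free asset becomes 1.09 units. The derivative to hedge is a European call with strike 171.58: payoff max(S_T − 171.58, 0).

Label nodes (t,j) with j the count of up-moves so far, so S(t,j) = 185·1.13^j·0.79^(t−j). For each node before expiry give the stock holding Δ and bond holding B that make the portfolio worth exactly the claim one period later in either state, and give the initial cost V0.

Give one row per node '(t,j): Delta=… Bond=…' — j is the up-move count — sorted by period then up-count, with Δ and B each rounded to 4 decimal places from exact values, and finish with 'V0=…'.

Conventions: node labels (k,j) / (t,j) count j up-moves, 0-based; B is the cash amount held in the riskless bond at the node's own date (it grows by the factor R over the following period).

The replicating-portfolio and risk-neutral prices coincide; use p* = (1.09−0.79)/(1.13−0.79) = 0.8824 for the latter.
Payoffs at expiry: V(2,0)=0.0000, V(2,1)=0.0000, V(2,2)=64.6465
Node (1,0) S=146.1500: V=(p*·0.0000+(1−p*)·0.0000)/1.09=0.0000; Δ=(0.0000−0.0000)/(165.1495−115.4585)=0.0000; B=V−Δ·S=0.0000
Node (1,1) S=209.0500: V=(p*·64.6465+(1−p*)·0.0000)/1.09=52.3312; Δ=(64.6465−0.0000)/(236.2265−165.1495)=0.9095; B=V−Δ·S=-137.8055
Node (0,0) S=185.0000: V=(p*·52.3312+(1−p*)·0.0000)/1.09=42.3620; Δ=(52.3312−0.0000)/(209.0500−146.1500)=0.8320; B=V−Δ·S=-111.5533
Check: Δ(0,0)·S0 + B(0,0) = 42.3620 = V0.

(0,0): Delta=0.8320 Bond=-111.5533
(1,0): Delta=0.0000 Bond=0.0000
(1,1): Delta=0.9095 Bond=-137.8055
V0=42.3620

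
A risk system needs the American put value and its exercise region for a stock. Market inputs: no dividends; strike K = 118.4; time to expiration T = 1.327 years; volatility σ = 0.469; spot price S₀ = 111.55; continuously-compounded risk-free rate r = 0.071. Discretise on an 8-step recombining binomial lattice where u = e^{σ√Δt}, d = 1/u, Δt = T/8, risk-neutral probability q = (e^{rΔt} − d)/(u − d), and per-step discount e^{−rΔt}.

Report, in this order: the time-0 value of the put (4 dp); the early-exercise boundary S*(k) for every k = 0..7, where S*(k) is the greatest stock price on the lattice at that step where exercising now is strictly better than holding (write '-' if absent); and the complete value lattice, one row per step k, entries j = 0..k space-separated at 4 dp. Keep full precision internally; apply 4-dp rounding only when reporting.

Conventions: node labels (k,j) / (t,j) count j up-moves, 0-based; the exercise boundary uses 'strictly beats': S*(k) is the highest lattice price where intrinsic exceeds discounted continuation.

Δt=0.16587  u=1.21048  d=0.82612  q=0.48321  discount=0.98829
step 8 (expiry): payoffs max(K−S,0) = 94.1996 82.9404 66.4428 42.2697 6.8500 0.0000 0.0000 0.0000 0.0000
step 7: (k=7,j=0): S=29.2939, K−S=89.1061, hold=87.7198 ⇒ V=89.1061 exercise | (k=7,j=1): S=42.9230, K−S=75.4770, hold=74.0908 ⇒ V=75.4770 exercise | (k=7,j=2): S=62.8929, K−S=55.5071, hold=54.1209 ⇒ V=55.5071 exercise | (k=7,j=3): S=92.1539, K−S=26.2461, hold=24.8599 ⇒ V=26.2461 exercise | (k=7,j=4): S=135.0285, K−S=0.0000, hold=3.4985 ⇒ V=3.4985 continue | (k=7,j=5): S=197.8506, K−S=0.0000, hold=0.0000 ⇒ V=0.0000 continue | (k=7,j=6): S=289.9008, K−S=0.0000, hold=0.0000 ⇒ V=0.0000 continue | (k=7,j=7): S=424.7773, K−S=0.0000, hold=0.0000 ⇒ V=0.0000 continue  boundary S*=92.1539
step 6: (k=6,j=0): S=35.4596, K−S=82.9404, hold=81.5542 ⇒ V=82.9404 exercise | (k=6,j=1): S=51.9572, K−S=66.4428, hold=65.0566 ⇒ V=66.4428 exercise | (k=6,j=2): S=76.1303, K−S=42.2697, hold=40.8834 ⇒ V=42.2697 exercise | (k=6,j=3): S=111.5500, K−S=6.8500, hold=15.0756 ⇒ V=15.0756 continue | (k=6,j=4): S=163.4487, K−S=0.0000, hold=1.7868 ⇒ V=1.7868 continue | (k=6,j=5): S=239.4933, K−S=0.0000, hold=0.0000 ⇒ V=0.0000 continue | (k=6,j=6): S=350.9178, K−S=0.0000, hold=0.0000 ⇒ V=0.0000 continue  boundary S*=76.1303
step 5: (k=5,j=0): S=42.9230, K−S=75.4770, hold=74.0908 ⇒ V=75.4770 exercise | (k=5,j=1): S=62.8929, K−S=55.5071, hold=54.1209 ⇒ V=55.5071 exercise | (k=5,j=2): S=92.1539, K−S=26.2461, hold=28.7881 ⇒ V=28.7881 continue | (k=5,j=3): S=135.0285, K−S=0.0000, hold=8.5529 ⇒ V=8.5529 continue | (k=5,j=4): S=197.8506, K−S=0.0000, hold=0.9126 ⇒ V=0.9126 continue | (k=5,j=5): S=289.9008, K−S=0.0000, hold=0.0000 ⇒ V=0.0000 continue  boundary S*=62.8929
step 4: (k=4,j=0): S=51.9572, K−S=66.4428, hold=65.0566 ⇒ V=66.4428 exercise | (k=4,j=1): S=76.1303, K−S=42.2697, hold=42.0974 ⇒ V=42.2697 exercise | (k=4,j=2): S=111.5500, K−S=6.8500, hold=18.7876 ⇒ V=18.7876 continue | (k=4,j=3): S=163.4487, K−S=0.0000, hold=4.8041 ⇒ V=4.8041 continue | (k=4,j=4): S=239.4933, K−S=0.0000, hold=0.4661 ⇒ V=0.4661 continue  boundary S*=76.1303
step 3: (k=3,j=0): S=62.8929, K−S=55.5071, hold=54.1209 ⇒ V=55.5071 exercise | (k=3,j=1): S=92.1539, K−S=26.2461, hold=30.5608 ⇒ V=30.5608 continue | (k=3,j=2): S=135.0285, K−S=0.0000, hold=11.8897 ⇒ V=11.8897 continue | (k=3,j=3): S=197.8506, K−S=0.0000, hold=2.6762 ⇒ V=2.6762 continue  boundary S*=62.8929
step 2: (k=2,j=0): S=76.1303, K−S=42.2697, hold=42.9439 ⇒ V=42.9439 continue | (k=2,j=1): S=111.5500, K−S=6.8500, hold=21.2865 ⇒ V=21.2865 continue | (k=2,j=2): S=163.4487, K−S=0.0000, hold=7.3506 ⇒ V=7.3506 continue  boundary S*=-
step 1: (k=1,j=0): S=92.1539, K−S=26.2461, hold=32.0985 ⇒ V=32.0985 continue | (k=1,j=1): S=135.0285, K−S=0.0000, hold=14.3821 ⇒ V=14.3821 continue  boundary S*=-
step 0: (k=0,j=0): S=111.5500, K−S=6.8500, hold=23.2621 ⇒ V=23.2621 continue  boundary S*=-

price = 23.2621
boundary = - - - 62.8929 76.1303 62.8929 76.1303 92.1539
tree:
23.2621
32.0985 14.3821
42.9439 21.2865 7.3506
55.5071 30.5608 11.8897 2.6762
66.4428 42.2697 18.7876 4.8041 0.4661
75.4770 55.5071 28.7881 8.5529 0.9126 0.0000
82.9404 66.4428 42.2697 15.0756 1.7868 0.0000 0.0000
89.1061 75.4770 55.5071 26.2461 3.4985 0.0000 0.0000 0.0000
94.1996 82.9404 66.4428 42.2697 6.8500 0.0000 0.0000 0.0000 0.0000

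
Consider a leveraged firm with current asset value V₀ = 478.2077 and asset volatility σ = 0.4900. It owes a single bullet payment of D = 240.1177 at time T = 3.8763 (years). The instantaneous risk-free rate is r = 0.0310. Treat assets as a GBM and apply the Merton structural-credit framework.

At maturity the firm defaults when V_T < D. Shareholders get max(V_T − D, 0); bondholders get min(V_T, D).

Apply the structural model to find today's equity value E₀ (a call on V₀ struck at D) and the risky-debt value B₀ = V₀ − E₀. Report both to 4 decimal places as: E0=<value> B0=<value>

E0=297.5135 B0=180.6942

Equity is a call on the firm's assets struck at D = 240.1177:
d₁ = [ln(V₀/D) + (r + σ²/2)T] / (σ√T)
   = [ln(478.2077/240.1177) + (0.0310 + 0.5·0.4900²)·3.8763] / (0.4900·√3.8763)
   = [0.688916 + 0.585515] / 0.964728 = 1.321027
d₂ = d₁ − σ√T = 1.321027 − 0.964728 = 0.356299
N(d₁) = 0.906754,  N(d₂) = 0.639192,  e^(−rT) = 0.886774
E₀ = V₀·N(d₁) − D·e^(−rT)·N(d₂)
   = 478.2077·0.906754 − 240.1177·0.886774·0.639192 = 297.513495
B₀ = V₀ − E₀ = 478.2077 − 297.513495 = 180.694205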